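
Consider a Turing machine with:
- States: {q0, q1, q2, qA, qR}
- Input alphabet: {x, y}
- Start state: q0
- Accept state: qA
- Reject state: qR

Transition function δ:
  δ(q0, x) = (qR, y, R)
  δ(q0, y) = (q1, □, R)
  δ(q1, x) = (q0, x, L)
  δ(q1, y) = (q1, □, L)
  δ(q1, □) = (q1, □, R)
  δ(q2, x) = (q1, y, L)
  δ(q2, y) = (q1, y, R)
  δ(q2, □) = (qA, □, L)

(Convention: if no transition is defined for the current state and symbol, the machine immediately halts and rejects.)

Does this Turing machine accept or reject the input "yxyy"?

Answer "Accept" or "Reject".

Execution trace:
Initial: [q0]yxyy
Step 1: δ(q0, y) = (q1, □, R) → □[q1]xyy
Step 2: δ(q1, x) = (q0, x, L) → [q0]□xyy

No transition is defined for δ(q0, □). By convention the machine halts and rejects.

Answer: Reject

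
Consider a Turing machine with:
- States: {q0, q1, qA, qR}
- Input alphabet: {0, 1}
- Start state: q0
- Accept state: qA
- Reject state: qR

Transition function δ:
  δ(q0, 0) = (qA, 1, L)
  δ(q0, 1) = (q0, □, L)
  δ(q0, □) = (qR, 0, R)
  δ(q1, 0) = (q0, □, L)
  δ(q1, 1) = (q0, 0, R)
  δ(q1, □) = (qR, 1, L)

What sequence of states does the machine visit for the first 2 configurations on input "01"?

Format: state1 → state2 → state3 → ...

Execution trace:
Initial: [q0]01
Step 1: δ(q0, 0) = (qA, 1, L) → [qA]□11

The machine reaches the accept state qA and halts.

State sequence: q0 → qA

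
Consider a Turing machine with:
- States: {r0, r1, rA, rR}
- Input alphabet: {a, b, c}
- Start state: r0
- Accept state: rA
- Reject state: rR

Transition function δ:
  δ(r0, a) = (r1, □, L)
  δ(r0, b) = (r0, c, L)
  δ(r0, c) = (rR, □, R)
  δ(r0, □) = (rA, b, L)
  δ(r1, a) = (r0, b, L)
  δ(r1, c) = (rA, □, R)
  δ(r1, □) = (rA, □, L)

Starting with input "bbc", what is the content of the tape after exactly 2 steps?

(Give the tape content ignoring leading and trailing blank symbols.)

Execution trace:
Initial: [r0]bbc
Step 1: δ(r0, b) = (r0, c, L) → [r0]□cbc
Step 2: δ(r0, □) = (rA, b, L) → [rA]□bcbc

The machine reaches the accept state rA and halts.

After 2 steps, the tape (ignoring leading/trailing blanks) is: bcbc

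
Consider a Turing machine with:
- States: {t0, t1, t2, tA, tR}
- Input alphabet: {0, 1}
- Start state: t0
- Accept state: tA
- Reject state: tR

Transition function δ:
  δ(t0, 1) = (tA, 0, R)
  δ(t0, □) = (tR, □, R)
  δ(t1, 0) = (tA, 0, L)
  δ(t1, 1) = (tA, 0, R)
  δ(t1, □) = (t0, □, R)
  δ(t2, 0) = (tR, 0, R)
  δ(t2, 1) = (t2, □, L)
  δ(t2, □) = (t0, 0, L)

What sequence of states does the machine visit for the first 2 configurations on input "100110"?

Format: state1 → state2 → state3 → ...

Execution trace:
Initial: [t0]100110
Step 1: δ(t0, 1) = (tA, 0, R) → 0[tA]00110

The machine reaches the accept state tA and halts.

State sequence: t0 → tA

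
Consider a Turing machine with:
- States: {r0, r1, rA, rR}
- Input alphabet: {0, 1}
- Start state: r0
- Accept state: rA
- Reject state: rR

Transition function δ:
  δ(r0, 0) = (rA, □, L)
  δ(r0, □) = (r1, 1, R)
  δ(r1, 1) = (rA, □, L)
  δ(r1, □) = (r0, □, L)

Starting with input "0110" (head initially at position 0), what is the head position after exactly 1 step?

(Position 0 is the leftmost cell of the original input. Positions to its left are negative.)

Execution trace (head position shown):
Step 0: [r0]0110  (head at position 0)
Step 1: move left → [rA]□□110  (head at position -1)

After 1 step, the head is at position -1.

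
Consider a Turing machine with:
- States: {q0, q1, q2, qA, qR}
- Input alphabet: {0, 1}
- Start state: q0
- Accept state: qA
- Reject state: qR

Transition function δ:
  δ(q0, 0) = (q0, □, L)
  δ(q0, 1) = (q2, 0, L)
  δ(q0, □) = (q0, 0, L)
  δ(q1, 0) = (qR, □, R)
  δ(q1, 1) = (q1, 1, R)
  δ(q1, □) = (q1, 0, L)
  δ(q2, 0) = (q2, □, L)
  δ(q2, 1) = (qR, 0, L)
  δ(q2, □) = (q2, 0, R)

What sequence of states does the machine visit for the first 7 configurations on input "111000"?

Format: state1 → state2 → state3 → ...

Execution trace:
Initial: [q0]111000
Step 1: δ(q0, 1) = (q2, 0, L) → [q2]□011000
Step 2: δ(q2, □) = (q2, 0, R) → 0[q2]011000
Step 3: δ(q2, 0) = (q2, □, L) → [q2]0□11000
Step 4: δ(q2, 0) = (q2, □, L) → [q2]□□□11000
Step 5: δ(q2, □) = (q2, 0, R) → 0[q2]□□11000
Step 6: δ(q2, □) = (q2, 0, R) → 00[q2]□11000

State sequence: q0 → q2 → q2 → q2 → q2 → q2 → q2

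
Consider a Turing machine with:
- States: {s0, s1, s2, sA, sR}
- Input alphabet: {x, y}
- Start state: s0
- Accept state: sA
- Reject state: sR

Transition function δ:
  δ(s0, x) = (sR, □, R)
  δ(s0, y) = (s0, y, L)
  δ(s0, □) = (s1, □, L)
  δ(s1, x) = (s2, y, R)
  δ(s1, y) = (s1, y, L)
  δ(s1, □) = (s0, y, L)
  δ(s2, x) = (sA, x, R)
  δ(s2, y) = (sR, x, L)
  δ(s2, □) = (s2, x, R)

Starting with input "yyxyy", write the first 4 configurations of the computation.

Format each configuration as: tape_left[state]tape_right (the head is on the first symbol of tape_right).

Transitions applied:
Step 1: δ(s0, y) = (s0, y, L)
Step 2: δ(s0, □) = (s1, □, L)
Step 3: δ(s1, □) = (s0, y, L)

The first 4 configurations are:
[s0]yyxyy ⊢ [s0]□yyxyy ⊢ [s1]□□yyxyy ⊢ [s0]□y□yyxyy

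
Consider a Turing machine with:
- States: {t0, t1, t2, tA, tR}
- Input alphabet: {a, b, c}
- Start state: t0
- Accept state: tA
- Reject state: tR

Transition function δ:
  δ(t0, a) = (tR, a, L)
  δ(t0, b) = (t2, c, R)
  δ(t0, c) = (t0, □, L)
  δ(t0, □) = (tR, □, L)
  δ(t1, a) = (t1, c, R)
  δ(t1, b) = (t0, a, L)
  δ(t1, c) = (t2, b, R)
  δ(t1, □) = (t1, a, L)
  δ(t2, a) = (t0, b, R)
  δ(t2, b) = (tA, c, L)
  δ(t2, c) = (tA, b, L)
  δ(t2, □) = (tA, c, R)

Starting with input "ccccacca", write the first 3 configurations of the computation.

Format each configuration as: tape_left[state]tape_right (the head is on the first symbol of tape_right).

Transitions applied:
Step 1: δ(t0, c) = (t0, □, L)
Step 2: δ(t0, □) = (tR, □, L)

The first 3 configurations are:
[t0]ccccacca ⊢ [t0]□□cccacca ⊢ [tR]□□□cccacca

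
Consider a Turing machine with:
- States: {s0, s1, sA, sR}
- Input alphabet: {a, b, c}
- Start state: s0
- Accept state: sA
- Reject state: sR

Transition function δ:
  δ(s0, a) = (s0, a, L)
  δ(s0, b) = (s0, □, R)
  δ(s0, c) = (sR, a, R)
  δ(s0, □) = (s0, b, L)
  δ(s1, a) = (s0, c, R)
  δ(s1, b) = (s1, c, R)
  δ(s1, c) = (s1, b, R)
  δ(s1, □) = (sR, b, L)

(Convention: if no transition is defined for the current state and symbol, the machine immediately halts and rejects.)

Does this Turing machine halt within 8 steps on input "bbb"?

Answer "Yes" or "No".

Execution trace:
Initial: [s0]bbb
Step 1: δ(s0, b) = (s0, □, R) → □[s0]bb
Step 2: δ(s0, b) = (s0, □, R) → □□[s0]b
Step 3: δ(s0, b) = (s0, □, R) → □□□[s0]□
Step 4: δ(s0, □) = (s0, b, L) → □□[s0]□b
Step 5: δ(s0, □) = (s0, b, L) → □[s0]□bb
Step 6: δ(s0, □) = (s0, b, L) → [s0]□bbb
Step 7: δ(s0, □) = (s0, b, L) → [s0]□bbbb
Step 8: δ(s0, □) = (s0, b, L) → [s0]□bbbbb

The machine has not reached a halting state after 8 steps.
The machine did not halt within the 8-step bound.

Answer: No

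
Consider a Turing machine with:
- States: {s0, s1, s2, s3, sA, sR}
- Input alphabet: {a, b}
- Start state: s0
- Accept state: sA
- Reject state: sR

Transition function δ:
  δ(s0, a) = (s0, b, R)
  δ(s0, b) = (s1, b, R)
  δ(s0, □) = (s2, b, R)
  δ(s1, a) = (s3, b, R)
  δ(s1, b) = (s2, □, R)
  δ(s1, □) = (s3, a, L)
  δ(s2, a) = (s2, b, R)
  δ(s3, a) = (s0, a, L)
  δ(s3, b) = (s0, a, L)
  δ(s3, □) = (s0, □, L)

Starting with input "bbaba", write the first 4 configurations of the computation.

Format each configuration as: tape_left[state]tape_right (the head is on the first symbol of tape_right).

Transitions applied:
Step 1: δ(s0, b) = (s1, b, R)
Step 2: δ(s1, b) = (s2, □, R)
Step 3: δ(s2, a) = (s2, b, R)

The first 4 configurations are:
[s0]bbaba ⊢ b[s1]baba ⊢ b□[s2]aba ⊢ b□b[s2]ba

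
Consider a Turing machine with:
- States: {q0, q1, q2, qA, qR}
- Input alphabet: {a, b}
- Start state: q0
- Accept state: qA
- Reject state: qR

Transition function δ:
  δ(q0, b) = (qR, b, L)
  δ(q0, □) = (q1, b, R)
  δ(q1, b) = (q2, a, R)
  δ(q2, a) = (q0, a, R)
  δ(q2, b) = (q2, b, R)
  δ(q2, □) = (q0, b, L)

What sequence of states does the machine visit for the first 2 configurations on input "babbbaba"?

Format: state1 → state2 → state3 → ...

Execution trace:
Initial: [q0]babbbaba
Step 1: δ(q0, b) = (qR, b, L) → [qR]□babbbaba

The machine reaches the reject state qR and halts.

State sequence: q0 → qR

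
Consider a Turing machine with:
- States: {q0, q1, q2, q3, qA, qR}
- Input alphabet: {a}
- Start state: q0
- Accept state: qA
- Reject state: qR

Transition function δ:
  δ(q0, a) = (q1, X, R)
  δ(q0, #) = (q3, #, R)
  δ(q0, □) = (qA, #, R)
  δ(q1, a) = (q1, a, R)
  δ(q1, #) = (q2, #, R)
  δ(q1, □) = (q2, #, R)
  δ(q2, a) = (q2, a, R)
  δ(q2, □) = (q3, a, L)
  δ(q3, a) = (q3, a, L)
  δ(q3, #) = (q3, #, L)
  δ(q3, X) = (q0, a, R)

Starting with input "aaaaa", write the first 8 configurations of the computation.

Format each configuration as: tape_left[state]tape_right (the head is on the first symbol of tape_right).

Transitions applied:
Step 1: δ(q0, a) = (q1, X, R)
Step 2: δ(q1, a) = (q1, a, R)
Step 3: δ(q1, a) = (q1, a, R)
Step 4: δ(q1, a) = (q1, a, R)
Step 5: δ(q1, a) = (q1, a, R)
Step 6: δ(q1, □) = (q2, #, R)
Step 7: δ(q2, □) = (q3, a, L)

The first 8 configurations are:
[q0]aaaaa ⊢ X[q1]aaaa ⊢ Xa[q1]aaa ⊢ Xaa[q1]aa ⊢ Xaaa[q1]a ⊢ Xaaaa[q1]□ ⊢ Xaaaa#[q2]□ ⊢ Xaaaa[q3]#a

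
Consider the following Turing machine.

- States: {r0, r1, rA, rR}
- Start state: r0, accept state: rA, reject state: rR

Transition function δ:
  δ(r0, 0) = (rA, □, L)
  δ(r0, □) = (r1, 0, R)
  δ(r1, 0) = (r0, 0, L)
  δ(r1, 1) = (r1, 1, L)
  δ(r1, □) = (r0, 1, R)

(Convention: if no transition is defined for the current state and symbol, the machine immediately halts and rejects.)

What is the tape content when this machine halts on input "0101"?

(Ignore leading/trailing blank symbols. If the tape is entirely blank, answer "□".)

Execution trace:
Initial: [r0]0101
Step 1: δ(r0, 0) = (rA, □, L) → [rA]□□101

The machine reaches the accept state rA and halts.

Final tape (ignoring leading/trailing blanks): 101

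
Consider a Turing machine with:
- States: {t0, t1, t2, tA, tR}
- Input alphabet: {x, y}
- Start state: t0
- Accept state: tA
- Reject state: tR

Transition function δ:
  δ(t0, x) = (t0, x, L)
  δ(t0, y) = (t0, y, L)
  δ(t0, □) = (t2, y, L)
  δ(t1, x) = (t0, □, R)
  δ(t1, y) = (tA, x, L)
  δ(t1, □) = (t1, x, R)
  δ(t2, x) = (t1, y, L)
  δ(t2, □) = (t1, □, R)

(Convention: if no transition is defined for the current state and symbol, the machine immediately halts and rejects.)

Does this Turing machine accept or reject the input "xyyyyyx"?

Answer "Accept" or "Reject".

Execution trace:
Initial: [t0]xyyyyyx
Step 1: δ(t0, x) = (t0, x, L) → [t0]□xyyyyyx
Step 2: δ(t0, □) = (t2, y, L) → [t2]□yxyyyyyx
Step 3: δ(t2, □) = (t1, □, R) → □[t1]yxyyyyyx
Step 4: δ(t1, y) = (tA, x, L) → [tA]□xxyyyyyx

The machine reaches the accept state tA and halts.

Answer: Accept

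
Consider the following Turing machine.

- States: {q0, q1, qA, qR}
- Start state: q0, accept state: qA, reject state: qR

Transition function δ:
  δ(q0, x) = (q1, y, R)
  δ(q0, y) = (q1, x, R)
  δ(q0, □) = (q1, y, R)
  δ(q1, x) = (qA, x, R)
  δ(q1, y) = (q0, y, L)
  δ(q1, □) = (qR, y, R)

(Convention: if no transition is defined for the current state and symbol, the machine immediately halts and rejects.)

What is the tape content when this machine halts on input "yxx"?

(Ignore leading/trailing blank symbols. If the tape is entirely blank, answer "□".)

Execution trace:
Initial: [q0]yxx
Step 1: δ(q0, y) = (q1, x, R) → x[q1]xx
Step 2: δ(q1, x) = (qA, x, R) → xx[qA]x

The machine reaches the accept state qA and halts.

Final tape (ignoring leading/trailing blanks): xxx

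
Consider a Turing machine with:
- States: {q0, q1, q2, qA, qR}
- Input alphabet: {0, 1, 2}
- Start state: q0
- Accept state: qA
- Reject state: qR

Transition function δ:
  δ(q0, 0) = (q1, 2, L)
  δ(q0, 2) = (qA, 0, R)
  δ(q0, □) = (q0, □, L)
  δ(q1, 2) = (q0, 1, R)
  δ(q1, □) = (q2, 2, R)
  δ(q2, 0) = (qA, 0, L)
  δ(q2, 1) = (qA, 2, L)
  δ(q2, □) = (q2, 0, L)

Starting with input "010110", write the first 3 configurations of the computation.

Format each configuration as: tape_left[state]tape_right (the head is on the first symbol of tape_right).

Transitions applied:
Step 1: δ(q0, 0) = (q1, 2, L)
Step 2: δ(q1, □) = (q2, 2, R)

The first 3 configurations are:
[q0]010110 ⊢ [q1]□210110 ⊢ 2[q2]210110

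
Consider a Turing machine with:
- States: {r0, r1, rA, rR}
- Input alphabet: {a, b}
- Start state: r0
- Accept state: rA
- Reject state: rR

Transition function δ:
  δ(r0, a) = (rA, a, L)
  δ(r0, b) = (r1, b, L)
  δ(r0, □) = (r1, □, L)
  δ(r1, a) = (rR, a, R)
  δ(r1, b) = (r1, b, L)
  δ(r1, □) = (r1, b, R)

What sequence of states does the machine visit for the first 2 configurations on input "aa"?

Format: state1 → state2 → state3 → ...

Execution trace:
Initial: [r0]aa
Step 1: δ(r0, a) = (rA, a, L) → [rA]□aa

The machine reaches the accept state rA and halts.

State sequence: r0 → rA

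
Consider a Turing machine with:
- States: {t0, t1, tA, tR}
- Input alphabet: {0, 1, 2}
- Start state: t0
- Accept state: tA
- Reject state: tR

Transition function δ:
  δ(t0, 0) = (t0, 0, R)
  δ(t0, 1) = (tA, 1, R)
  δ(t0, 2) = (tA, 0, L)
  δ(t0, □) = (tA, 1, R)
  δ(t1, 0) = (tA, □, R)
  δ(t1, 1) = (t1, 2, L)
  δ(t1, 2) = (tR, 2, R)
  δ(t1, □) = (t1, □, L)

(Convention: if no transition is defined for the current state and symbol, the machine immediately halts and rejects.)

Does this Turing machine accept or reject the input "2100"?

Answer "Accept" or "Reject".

Execution trace:
Initial: [t0]2100
Step 1: δ(t0, 2) = (tA, 0, L) → [tA]□0100

The machine reaches the accept state tA and halts.

Answer: Accept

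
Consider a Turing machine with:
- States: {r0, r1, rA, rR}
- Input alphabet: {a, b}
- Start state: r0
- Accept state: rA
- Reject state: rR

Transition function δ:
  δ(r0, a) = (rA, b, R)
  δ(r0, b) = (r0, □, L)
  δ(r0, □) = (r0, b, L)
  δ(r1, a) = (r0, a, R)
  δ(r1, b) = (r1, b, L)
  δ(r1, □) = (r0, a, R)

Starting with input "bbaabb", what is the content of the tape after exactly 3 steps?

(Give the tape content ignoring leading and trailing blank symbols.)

Execution trace:
Initial: [r0]bbaabb
Step 1: δ(r0, b) = (r0, □, L) → [r0]□□baabb
Step 2: δ(r0, □) = (r0, b, L) → [r0]□b□baabb
Step 3: δ(r0, □) = (r0, b, L) → [r0]□bb□baabb

After 3 steps, the tape (ignoring leading/trailing blanks) is: bb□baabb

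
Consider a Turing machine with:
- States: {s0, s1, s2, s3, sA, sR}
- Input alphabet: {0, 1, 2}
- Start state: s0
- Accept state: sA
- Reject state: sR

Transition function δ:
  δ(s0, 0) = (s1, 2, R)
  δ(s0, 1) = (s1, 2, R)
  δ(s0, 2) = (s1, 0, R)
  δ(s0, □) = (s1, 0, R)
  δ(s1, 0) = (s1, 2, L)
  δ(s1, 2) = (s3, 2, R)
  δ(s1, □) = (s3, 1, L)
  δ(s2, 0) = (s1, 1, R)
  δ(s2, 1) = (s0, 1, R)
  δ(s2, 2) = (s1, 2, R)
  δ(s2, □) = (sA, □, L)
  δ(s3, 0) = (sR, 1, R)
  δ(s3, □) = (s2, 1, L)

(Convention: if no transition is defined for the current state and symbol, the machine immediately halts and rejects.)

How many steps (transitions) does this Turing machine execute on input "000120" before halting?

Execution trace:
Initial: [s0]000120
Step 1: δ(s0, 0) = (s1, 2, R) → 2[s1]00120
Step 2: δ(s1, 0) = (s1, 2, L) → [s1]220120
Step 3: δ(s1, 2) = (s3, 2, R) → 2[s3]20120

No transition is defined for δ(s3, 2). By convention the machine halts and rejects.

The machine executed 3 steps before halting.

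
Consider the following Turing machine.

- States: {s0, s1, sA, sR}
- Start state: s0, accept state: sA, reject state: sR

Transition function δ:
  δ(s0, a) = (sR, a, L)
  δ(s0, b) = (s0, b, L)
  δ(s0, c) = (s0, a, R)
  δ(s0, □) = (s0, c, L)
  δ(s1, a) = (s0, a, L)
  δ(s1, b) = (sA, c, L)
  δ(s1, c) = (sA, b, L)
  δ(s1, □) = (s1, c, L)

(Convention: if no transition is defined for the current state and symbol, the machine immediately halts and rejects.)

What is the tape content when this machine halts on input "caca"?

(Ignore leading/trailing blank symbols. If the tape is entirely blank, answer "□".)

Execution trace:
Initial: [s0]caca
Step 1: δ(s0, c) = (s0, a, R) → a[s0]aca
Step 2: δ(s0, a) = (sR, a, L) → [sR]aaca

The machine reaches the reject state sR and halts.

Final tape (ignoring leading/trailing blanks): aaca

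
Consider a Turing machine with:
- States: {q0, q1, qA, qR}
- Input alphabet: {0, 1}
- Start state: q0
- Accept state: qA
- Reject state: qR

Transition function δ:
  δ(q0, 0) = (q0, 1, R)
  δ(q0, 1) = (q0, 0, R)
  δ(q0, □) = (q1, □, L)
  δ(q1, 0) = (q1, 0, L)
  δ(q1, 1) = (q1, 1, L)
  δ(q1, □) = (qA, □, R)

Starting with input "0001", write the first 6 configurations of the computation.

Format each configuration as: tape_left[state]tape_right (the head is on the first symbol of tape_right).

Transitions applied:
Step 1: δ(q0, 0) = (q0, 1, R)
Step 2: δ(q0, 0) = (q0, 1, R)
Step 3: δ(q0, 0) = (q0, 1, R)
Step 4: δ(q0, 1) = (q0, 0, R)
Step 5: δ(q0, □) = (q1, □, L)

The first 6 configurations are:
[q0]0001 ⊢ 1[q0]001 ⊢ 11[q0]01 ⊢ 111[q0]1 ⊢ 1110[q0]□ ⊢ 111[q1]0□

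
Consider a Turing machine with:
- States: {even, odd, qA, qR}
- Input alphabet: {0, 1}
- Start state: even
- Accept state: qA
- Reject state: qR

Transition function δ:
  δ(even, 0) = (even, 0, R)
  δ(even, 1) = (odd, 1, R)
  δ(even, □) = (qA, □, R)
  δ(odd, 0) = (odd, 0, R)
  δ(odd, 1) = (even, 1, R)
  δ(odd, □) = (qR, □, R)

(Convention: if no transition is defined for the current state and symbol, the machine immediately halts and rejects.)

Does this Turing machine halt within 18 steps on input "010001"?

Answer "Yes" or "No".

Execution trace:
Initial: [even]010001
Step 1: δ(even, 0) = (even, 0, R) → 0[even]10001
Step 2: δ(even, 1) = (odd, 1, R) → 01[odd]0001
Step 3: δ(odd, 0) = (odd, 0, R) → 010[odd]001
Step 4: δ(odd, 0) = (odd, 0, R) → 0100[odd]01
Step 5: δ(odd, 0) = (odd, 0, R) → 01000[odd]1
Step 6: δ(odd, 1) = (even, 1, R) → 010001[even]□
Step 7: δ(even, □) = (qA, □, R) → 010001□[qA]□

The machine reaches the accept state qA and halts.
The machine halted after 7 steps (within the 18-step bound).

Answer: Yes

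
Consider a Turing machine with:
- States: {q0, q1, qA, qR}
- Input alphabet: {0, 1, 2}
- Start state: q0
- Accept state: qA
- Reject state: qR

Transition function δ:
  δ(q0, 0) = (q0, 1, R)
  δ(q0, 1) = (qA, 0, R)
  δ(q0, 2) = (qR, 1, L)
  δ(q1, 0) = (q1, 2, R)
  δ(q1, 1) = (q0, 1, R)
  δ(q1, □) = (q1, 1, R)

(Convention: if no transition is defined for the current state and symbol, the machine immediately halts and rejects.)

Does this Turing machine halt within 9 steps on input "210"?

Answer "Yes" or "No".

Execution trace:
Initial: [q0]210
Step 1: δ(q0, 2) = (qR, 1, L) → [qR]□110

The machine reaches the reject state qR and halts.
The machine halted after 1 step (within the 9-step bound).

Answer: Yes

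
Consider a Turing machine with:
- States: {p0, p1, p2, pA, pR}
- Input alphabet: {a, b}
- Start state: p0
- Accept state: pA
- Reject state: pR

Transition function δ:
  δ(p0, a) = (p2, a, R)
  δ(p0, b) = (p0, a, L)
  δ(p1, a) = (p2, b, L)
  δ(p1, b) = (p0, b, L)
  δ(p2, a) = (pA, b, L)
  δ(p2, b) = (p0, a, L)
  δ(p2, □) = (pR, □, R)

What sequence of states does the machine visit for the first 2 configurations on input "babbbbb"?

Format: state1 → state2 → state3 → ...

Execution trace:
Initial: [p0]babbbbb
Step 1: δ(p0, b) = (p0, a, L) → [p0]□aabbbbb

No transition is defined for δ(p0, □). By convention the machine halts and rejects.

State sequence: p0 → p0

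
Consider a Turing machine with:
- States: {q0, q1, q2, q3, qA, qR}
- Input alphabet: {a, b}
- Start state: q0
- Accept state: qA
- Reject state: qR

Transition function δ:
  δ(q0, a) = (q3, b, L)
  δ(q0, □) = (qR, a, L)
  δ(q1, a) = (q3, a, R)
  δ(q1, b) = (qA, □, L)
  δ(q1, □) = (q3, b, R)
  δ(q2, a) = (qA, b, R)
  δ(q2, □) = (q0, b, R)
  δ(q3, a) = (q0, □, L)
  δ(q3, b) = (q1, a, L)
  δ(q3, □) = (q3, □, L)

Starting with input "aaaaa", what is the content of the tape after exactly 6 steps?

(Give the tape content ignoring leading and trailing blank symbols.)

Execution trace:
Initial: [q0]aaaaa
Step 1: δ(q0, a) = (q3, b, L) → [q3]□baaaa
Step 2: δ(q3, □) = (q3, □, L) → [q3]□□baaaa
Step 3: δ(q3, □) = (q3, □, L) → [q3]□□□baaaa
Step 4: δ(q3, □) = (q3, □, L) → [q3]□□□□baaaa
Step 5: δ(q3, □) = (q3, □, L) → [q3]□□□□□baaaa
Step 6: δ(q3, □) = (q3, □, L) → [q3]□□□□□□baaaa

After 6 steps, the tape (ignoring leading/trailing blanks) is: baaaa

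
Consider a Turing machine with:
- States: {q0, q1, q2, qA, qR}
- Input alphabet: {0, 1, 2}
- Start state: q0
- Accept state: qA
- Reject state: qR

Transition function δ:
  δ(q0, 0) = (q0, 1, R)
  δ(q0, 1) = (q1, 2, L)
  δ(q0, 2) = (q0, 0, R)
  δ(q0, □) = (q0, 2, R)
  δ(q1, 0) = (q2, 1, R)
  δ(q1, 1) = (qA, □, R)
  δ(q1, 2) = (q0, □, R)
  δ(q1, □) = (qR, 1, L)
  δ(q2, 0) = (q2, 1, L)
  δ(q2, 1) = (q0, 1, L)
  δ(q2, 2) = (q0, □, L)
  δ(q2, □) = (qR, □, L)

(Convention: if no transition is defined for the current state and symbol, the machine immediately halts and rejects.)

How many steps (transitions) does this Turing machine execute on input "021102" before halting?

Execution trace:
Initial: [q0]021102
Step 1: δ(q0, 0) = (q0, 1, R) → 1[q0]21102
Step 2: δ(q0, 2) = (q0, 0, R) → 10[q0]1102
Step 3: δ(q0, 1) = (q1, 2, L) → 1[q1]02102
Step 4: δ(q1, 0) = (q2, 1, R) → 11[q2]2102
Step 5: δ(q2, 2) = (q0, □, L) → 1[q0]1□102
Step 6: δ(q0, 1) = (q1, 2, L) → [q1]12□102
Step 7: δ(q1, 1) = (qA, □, R) → □[qA]2□102

The machine reaches the accept state qA and halts.

The machine executed 7 steps before halting.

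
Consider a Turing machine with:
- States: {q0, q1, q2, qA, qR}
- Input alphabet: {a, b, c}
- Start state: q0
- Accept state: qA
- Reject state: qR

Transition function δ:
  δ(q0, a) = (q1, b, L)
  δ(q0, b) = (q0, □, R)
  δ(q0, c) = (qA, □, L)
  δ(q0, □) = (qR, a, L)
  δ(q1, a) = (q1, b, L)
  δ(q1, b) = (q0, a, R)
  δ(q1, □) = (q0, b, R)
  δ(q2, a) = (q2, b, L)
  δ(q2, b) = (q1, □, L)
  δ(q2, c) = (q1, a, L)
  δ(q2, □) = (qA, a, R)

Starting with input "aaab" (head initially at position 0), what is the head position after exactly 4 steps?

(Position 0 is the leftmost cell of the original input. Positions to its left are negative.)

Execution trace (head position shown):
Step 0: [q0]aaab  (head at position 0)
Step 1: move left → [q1]□baab  (head at position -1)
Step 2: move right → b[q0]baab  (head at position 0)
Step 3: move right → b□[q0]aab  (head at position 1)
Step 4: move left → b[q1]□bab  (head at position 0)

After 4 steps, the head is at position 0.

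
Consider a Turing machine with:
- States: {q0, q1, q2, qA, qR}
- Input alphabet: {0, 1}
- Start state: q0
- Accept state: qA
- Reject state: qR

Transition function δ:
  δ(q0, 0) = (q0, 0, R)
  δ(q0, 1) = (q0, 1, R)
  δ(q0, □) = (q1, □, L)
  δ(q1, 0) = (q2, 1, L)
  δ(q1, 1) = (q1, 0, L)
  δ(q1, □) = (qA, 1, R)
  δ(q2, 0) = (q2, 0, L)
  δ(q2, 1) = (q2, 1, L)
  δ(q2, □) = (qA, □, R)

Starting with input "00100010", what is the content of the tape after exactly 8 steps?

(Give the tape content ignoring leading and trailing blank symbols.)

Execution trace:
Initial: [q0]00100010
Step 1: δ(q0, 0) = (q0, 0, R) → 0[q0]0100010
Step 2: δ(q0, 0) = (q0, 0, R) → 00[q0]100010
Step 3: δ(q0, 1) = (q0, 1, R) → 001[q0]00010
Step 4: δ(q0, 0) = (q0, 0, R) → 0010[q0]0010
Step 5: δ(q0, 0) = (q0, 0, R) → 00100[q0]010
Step 6: δ(q0, 0) = (q0, 0, R) → 001000[q0]10
Step 7: δ(q0, 1) = (q0, 1, R) → 0010001[q0]0
Step 8: δ(q0, 0) = (q0, 0, R) → 00100010[q0]□

After 8 steps, the tape (ignoring leading/trailing blanks) is: 00100010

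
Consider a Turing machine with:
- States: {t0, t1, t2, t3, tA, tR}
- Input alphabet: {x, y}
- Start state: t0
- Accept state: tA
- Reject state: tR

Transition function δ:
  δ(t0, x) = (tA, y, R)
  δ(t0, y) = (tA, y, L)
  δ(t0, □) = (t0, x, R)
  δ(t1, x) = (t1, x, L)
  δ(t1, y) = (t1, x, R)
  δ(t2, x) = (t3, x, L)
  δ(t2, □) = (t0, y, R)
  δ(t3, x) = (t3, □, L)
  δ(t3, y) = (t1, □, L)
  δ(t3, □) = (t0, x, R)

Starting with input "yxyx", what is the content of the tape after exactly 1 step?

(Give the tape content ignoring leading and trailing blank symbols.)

Execution trace:
Initial: [t0]yxyx
Step 1: δ(t0, y) = (tA, y, L) → [tA]□yxyx

The machine reaches the accept state tA and halts.

After 1 step, the tape (ignoring leading/trailing blanks) is: yxyx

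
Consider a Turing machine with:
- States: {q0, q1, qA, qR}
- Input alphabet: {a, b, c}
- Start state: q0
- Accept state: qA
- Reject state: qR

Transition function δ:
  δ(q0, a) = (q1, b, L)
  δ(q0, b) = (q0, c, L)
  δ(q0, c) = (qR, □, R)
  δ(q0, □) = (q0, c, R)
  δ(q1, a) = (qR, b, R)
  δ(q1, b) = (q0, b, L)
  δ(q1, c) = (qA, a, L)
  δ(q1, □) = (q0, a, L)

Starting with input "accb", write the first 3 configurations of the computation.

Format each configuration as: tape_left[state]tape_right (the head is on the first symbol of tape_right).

Transitions applied:
Step 1: δ(q0, a) = (q1, b, L)
Step 2: δ(q1, □) = (q0, a, L)

The first 3 configurations are:
[q0]accb ⊢ [q1]□bccb ⊢ [q0]□abccb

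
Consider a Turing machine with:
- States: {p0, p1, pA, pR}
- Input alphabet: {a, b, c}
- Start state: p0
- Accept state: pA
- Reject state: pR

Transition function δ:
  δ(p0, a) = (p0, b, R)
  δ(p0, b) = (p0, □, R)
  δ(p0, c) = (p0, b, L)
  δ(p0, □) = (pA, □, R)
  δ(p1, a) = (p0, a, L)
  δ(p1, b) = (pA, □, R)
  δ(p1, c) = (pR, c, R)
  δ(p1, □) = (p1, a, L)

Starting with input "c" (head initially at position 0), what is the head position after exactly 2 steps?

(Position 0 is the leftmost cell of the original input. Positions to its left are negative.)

Execution trace (head position shown):
Step 0: [p0]c  (head at position 0)
Step 1: move left → [p0]□b  (head at position -1)
Step 2: move right → □[pA]b  (head at position 0)

After 2 steps, the head is at position 0.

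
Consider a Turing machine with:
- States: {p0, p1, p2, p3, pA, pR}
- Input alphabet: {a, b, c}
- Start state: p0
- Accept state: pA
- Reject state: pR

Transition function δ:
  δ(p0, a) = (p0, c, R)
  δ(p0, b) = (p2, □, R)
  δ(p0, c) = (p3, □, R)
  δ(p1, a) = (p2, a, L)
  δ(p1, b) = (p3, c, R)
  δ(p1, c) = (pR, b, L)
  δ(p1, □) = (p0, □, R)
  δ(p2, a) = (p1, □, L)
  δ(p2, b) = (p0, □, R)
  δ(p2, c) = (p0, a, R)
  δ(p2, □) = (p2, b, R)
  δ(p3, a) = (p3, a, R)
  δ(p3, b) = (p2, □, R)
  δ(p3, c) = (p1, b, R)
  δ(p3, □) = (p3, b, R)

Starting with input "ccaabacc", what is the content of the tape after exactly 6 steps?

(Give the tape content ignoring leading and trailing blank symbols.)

Execution trace:
Initial: [p0]ccaabacc
Step 1: δ(p0, c) = (p3, □, R) → □[p3]caabacc
Step 2: δ(p3, c) = (p1, b, R) → □b[p1]aabacc
Step 3: δ(p1, a) = (p2, a, L) → □[p2]baabacc
Step 4: δ(p2, b) = (p0, □, R) → □□[p0]aabacc
Step 5: δ(p0, a) = (p0, c, R) → □□c[p0]abacc
Step 6: δ(p0, a) = (p0, c, R) → □□cc[p0]bacc

After 6 steps, the tape (ignoring leading/trailing blanks) is: ccbacc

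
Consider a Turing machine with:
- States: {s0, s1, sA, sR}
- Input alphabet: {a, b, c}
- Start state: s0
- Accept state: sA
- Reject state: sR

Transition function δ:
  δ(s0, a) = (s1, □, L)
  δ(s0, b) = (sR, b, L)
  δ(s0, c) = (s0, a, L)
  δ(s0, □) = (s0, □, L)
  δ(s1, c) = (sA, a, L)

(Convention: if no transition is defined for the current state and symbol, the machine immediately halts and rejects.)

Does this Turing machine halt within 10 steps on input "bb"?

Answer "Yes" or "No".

Execution trace:
Initial: [s0]bb
Step 1: δ(s0, b) = (sR, b, L) → [sR]□bb

The machine reaches the reject state sR and halts.
The machine halted after 1 step (within the 10-step bound).

Answer: Yes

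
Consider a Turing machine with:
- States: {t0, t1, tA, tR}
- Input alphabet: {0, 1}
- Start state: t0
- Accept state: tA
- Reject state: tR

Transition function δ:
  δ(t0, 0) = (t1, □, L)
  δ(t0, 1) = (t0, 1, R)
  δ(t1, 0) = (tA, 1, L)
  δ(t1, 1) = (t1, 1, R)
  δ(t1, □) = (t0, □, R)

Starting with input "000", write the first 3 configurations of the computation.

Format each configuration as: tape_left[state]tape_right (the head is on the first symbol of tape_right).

Transitions applied:
Step 1: δ(t0, 0) = (t1, □, L)
Step 2: δ(t1, □) = (t0, □, R)

The first 3 configurations are:
[t0]000 ⊢ [t1]□□00 ⊢ □[t0]□00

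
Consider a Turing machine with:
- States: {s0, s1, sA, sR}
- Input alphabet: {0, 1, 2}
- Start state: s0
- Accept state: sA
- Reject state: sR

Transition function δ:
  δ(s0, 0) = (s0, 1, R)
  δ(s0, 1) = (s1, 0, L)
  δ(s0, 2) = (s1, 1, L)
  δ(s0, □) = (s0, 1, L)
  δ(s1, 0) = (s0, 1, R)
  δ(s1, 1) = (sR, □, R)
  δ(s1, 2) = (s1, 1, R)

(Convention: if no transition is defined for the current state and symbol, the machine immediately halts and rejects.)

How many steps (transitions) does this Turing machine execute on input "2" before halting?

Execution trace:
Initial: [s0]2
Step 1: δ(s0, 2) = (s1, 1, L) → [s1]□1

No transition is defined for δ(s1, □). By convention the machine halts and rejects.

The machine executed 1 step before halting.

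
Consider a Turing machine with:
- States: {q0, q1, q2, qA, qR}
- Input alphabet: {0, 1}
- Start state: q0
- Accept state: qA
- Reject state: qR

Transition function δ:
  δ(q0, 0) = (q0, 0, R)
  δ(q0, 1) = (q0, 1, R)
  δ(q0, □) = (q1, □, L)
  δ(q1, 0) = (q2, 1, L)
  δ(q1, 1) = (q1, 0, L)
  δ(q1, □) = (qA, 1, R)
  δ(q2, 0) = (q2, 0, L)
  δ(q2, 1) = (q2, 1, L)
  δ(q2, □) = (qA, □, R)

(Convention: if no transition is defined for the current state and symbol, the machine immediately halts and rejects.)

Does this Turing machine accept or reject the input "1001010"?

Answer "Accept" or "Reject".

Execution trace:
Initial: [q0]1001010
Step 1: δ(q0, 1) = (q0, 1, R) → 1[q0]001010
Step 2: δ(q0, 0) = (q0, 0, R) → 10[q0]01010
Step 3: δ(q0, 0) = (q0, 0, R) → 100[q0]1010
Step 4: δ(q0, 1) = (q0, 1, R) → 1001[q0]010
Step 5: δ(q0, 0) = (q0, 0, R) → 10010[q0]10
Step 6: δ(q0, 1) = (q0, 1, R) → 100101[q0]0
Step 7: δ(q0, 0) = (q0, 0, R) → 1001010[q0]□
Step 8: δ(q0, □) = (q1, □, L) → 100101[q1]0□
Step 9: δ(q1, 0) = (q2, 1, L) → 10010[q2]11□
Step 10: δ(q2, 1) = (q2, 1, L) → 1001[q2]011□
Step 11: δ(q2, 0) = (q2, 0, L) → 100[q2]1011□
Step 12: δ(q2, 1) = (q2, 1, L) → 10[q2]01011□
Step 13: δ(q2, 0) = (q2, 0, L) → 1[q2]001011□
Step 14: δ(q2, 0) = (q2, 0, L) → [q2]1001011□
Step 15: δ(q2, 1) = (q2, 1, L) → [q2]□1001011□
Step 16: δ(q2, □) = (qA, □, R) → □[qA]1001011□

The machine reaches the accept state qA and halts.

Answer: Accept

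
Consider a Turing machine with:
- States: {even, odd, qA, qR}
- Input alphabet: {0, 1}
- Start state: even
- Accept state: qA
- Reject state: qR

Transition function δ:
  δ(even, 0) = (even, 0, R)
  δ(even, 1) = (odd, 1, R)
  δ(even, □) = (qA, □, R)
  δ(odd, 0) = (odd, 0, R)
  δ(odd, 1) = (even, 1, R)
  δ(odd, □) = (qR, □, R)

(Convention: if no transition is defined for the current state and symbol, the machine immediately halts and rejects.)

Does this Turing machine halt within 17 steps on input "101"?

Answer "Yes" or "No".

Execution trace:
Initial: [even]101
Step 1: δ(even, 1) = (odd, 1, R) → 1[odd]01
Step 2: δ(odd, 0) = (odd, 0, R) → 10[odd]1
Step 3: δ(odd, 1) = (even, 1, R) → 101[even]□
Step 4: δ(even, □) = (qA, □, R) → 101□[qA]□

The machine reaches the accept state qA and halts.
The machine halted after 4 steps (within the 17-step bound).

Answer: Yes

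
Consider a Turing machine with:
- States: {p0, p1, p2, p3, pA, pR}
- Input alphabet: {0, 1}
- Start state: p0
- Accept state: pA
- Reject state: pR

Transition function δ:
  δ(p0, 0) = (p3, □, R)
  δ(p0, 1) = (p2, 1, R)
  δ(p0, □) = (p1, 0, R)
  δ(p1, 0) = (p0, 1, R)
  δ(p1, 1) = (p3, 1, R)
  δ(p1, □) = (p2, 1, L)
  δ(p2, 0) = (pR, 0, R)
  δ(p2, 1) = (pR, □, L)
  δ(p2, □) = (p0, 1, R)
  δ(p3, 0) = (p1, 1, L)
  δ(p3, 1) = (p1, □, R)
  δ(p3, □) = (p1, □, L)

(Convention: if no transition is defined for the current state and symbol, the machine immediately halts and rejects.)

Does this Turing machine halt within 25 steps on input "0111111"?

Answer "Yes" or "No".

Execution trace:
Initial: [p0]0111111
Step 1: δ(p0, 0) = (p3, □, R) → □[p3]111111
Step 2: δ(p3, 1) = (p1, □, R) → □□[p1]11111
Step 3: δ(p1, 1) = (p3, 1, R) → □□1[p3]1111
Step 4: δ(p3, 1) = (p1, □, R) → □□1□[p1]111
Step 5: δ(p1, 1) = (p3, 1, R) → □□1□1[p3]11
Step 6: δ(p3, 1) = (p1, □, R) → □□1□1□[p1]1
Step 7: δ(p1, 1) = (p3, 1, R) → □□1□1□1[p3]□
Step 8: δ(p3, □) = (p1, □, L) → □□1□1□[p1]1□
Step 9: δ(p1, 1) = (p3, 1, R) → □□1□1□1[p3]□
Step 10: δ(p3, □) = (p1, □, L) → □□1□1□[p1]1□
Step 11: δ(p1, 1) = (p3, 1, R) → □□1□1□1[p3]□
Step 12: δ(p3, □) = (p1, □, L) → □□1□1□[p1]1□
Step 13: δ(p1, 1) = (p3, 1, R) → □□1□1□1[p3]□
Step 14: δ(p3, □) = (p1, □, L) → □□1□1□[p1]1□
Step 15: δ(p1, 1) = (p3, 1, R) → □□1□1□1[p3]□
Step 16: δ(p3, □) = (p1, □, L) → □□1□1□[p1]1□
Step 17: δ(p1, 1) = (p3, 1, R) → □□1□1□1[p3]□
Step 18: δ(p3, □) = (p1, □, L) → □□1□1□[p1]1□
Step 19: δ(p1, 1) = (p3, 1, R) → □□1□1□1[p3]□
Step 20: δ(p3, □) = (p1, □, L) → □□1□1□[p1]1□
Step 21: δ(p1, 1) = (p3, 1, R) → □□1□1□1[p3]□
Step 22: δ(p3, □) = (p1, □, L) → □□1□1□[p1]1□
Step 23: δ(p1, 1) = (p3, 1, R) → □□1□1□1[p3]□
Step 24: δ(p3, □) = (p1, □, L) → □□1□1□[p1]1□
Step 25: δ(p1, 1) = (p3, 1, R) → □□1□1□1[p3]□

The machine has not reached a halting state after 25 steps.
The machine did not halt within the 25-step bound.

Answer: No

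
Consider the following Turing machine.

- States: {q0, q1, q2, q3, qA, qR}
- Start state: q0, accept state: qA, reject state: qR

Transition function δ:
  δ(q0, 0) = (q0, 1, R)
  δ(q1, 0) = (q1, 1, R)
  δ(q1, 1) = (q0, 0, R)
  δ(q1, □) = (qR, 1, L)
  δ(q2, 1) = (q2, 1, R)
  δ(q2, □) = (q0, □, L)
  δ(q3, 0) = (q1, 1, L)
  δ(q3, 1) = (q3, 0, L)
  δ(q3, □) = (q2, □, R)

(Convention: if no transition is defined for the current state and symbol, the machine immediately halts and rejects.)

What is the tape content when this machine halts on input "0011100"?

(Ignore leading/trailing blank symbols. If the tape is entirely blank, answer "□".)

Execution trace:
Initial: [q0]0011100
Step 1: δ(q0, 0) = (q0, 1, R) → 1[q0]011100
Step 2: δ(q0, 0) = (q0, 1, R) → 11[q0]11100

No transition is defined for δ(q0, 1). By convention the machine halts and rejects.

Final tape (ignoring leading/trailing blanks): 1111100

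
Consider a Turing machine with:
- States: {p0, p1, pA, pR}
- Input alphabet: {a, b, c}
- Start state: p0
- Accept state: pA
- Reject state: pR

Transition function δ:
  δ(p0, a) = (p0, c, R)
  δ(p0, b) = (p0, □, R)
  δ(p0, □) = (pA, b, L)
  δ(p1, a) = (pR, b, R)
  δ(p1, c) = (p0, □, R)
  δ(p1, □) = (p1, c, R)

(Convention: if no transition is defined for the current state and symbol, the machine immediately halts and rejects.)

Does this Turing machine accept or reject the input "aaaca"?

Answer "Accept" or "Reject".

Execution trace:
Initial: [p0]aaaca
Step 1: δ(p0, a) = (p0, c, R) → c[p0]aaca
Step 2: δ(p0, a) = (p0, c, R) → cc[p0]aca
Step 3: δ(p0, a) = (p0, c, R) → ccc[p0]ca

No transition is defined for δ(p0, c). By convention the machine halts and rejects.

Answer: Reject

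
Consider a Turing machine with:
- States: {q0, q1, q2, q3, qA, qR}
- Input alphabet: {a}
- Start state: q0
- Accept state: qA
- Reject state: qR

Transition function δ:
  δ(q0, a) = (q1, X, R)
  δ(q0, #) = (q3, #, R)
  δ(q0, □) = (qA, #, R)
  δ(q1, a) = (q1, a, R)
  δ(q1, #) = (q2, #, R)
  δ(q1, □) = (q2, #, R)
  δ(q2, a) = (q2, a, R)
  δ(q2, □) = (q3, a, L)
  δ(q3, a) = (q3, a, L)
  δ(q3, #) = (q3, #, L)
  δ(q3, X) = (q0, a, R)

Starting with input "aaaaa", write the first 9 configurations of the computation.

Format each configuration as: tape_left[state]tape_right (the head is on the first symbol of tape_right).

Transitions applied:
Step 1: δ(q0, a) = (q1, X, R)
Step 2: δ(q1, a) = (q1, a, R)
Step 3: δ(q1, a) = (q1, a, R)
Step 4: δ(q1, a) = (q1, a, R)
Step 5: δ(q1, a) = (q1, a, R)
Step 6: δ(q1, □) = (q2, #, R)
Step 7: δ(q2, □) = (q3, a, L)
Step 8: δ(q3, #) = (q3, #, L)

The first 9 configurations are:
[q0]aaaaa ⊢ X[q1]aaaa ⊢ Xa[q1]aaa ⊢ Xaa[q1]aa ⊢ Xaaa[q1]a ⊢ Xaaaa[q1]□ ⊢ Xaaaa#[q2]□ ⊢ Xaaaa[q3]#a ⊢ Xaaa[q3]a#a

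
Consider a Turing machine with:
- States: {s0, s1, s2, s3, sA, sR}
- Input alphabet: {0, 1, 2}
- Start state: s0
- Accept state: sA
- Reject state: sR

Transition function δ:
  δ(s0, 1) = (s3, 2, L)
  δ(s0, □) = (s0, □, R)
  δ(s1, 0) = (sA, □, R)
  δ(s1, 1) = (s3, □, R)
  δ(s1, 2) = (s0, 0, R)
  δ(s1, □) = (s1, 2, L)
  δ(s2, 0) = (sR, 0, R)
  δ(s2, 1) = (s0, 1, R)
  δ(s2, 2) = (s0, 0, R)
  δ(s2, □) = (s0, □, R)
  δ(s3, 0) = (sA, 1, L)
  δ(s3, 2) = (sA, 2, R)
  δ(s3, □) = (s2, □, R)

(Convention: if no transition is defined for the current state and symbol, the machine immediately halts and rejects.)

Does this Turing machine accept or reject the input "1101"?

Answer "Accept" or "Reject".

Execution trace:
Initial: [s0]1101
Step 1: δ(s0, 1) = (s3, 2, L) → [s3]□2101
Step 2: δ(s3, □) = (s2, □, R) → □[s2]2101
Step 3: δ(s2, 2) = (s0, 0, R) → □0[s0]101
Step 4: δ(s0, 1) = (s3, 2, L) → □[s3]0201
Step 5: δ(s3, 0) = (sA, 1, L) → [sA]□1201

The machine reaches the accept state sA and halts.

Answer: Accept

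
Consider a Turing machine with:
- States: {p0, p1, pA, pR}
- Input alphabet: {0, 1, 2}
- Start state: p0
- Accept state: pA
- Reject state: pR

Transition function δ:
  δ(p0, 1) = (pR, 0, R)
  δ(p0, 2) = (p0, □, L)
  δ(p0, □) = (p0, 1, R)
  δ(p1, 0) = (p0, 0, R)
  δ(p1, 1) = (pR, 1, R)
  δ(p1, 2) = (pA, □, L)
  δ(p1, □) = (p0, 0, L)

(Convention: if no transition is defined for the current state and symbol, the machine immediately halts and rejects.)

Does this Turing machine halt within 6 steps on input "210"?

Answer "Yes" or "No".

Execution trace:
Initial: [p0]210
Step 1: δ(p0, 2) = (p0, □, L) → [p0]□□10
Step 2: δ(p0, □) = (p0, 1, R) → 1[p0]□10
Step 3: δ(p0, □) = (p0, 1, R) → 11[p0]10
Step 4: δ(p0, 1) = (pR, 0, R) → 110[pR]0

The machine reaches the reject state pR and halts.
The machine halted after 4 steps (within the 6-step bound).

Answer: Yes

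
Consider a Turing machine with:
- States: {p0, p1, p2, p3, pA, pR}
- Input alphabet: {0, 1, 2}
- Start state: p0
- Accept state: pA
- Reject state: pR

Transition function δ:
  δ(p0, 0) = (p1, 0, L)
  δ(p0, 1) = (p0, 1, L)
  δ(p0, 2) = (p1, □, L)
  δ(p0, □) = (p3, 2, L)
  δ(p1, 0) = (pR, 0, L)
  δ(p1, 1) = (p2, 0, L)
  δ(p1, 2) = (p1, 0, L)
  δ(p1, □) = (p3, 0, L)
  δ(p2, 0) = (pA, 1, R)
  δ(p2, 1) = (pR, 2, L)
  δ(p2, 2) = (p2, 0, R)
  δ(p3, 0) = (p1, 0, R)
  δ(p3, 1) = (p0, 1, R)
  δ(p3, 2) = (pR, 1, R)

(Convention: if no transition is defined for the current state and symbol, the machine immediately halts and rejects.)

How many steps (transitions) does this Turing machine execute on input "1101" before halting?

Execution trace:
Initial: [p0]1101
Step 1: δ(p0, 1) = (p0, 1, L) → [p0]□1101
Step 2: δ(p0, □) = (p3, 2, L) → [p3]□21101

No transition is defined for δ(p3, □). By convention the machine halts and rejects.

The machine executed 2 steps before halting.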